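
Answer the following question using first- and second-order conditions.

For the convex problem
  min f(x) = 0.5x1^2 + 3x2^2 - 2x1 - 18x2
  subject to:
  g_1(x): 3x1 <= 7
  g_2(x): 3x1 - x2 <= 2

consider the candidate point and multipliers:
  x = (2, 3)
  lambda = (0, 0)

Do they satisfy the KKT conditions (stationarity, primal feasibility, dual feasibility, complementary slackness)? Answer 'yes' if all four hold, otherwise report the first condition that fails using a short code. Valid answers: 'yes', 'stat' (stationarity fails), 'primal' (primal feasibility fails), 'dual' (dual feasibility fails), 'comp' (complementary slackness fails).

Gradient of f: grad f(x) = Q x + c = (0, 0)
Constraint values g_i(x) = a_i^T x - b_i:
  g_1((2, 3)) = -1
  g_2((2, 3)) = 1
Stationarity residual: grad f(x) + sum_i lambda_i a_i = (0, 0)
  -> stationarity OK
Primal feasibility (all g_i <= 0): FAILS
Dual feasibility (all lambda_i >= 0): OK
Complementary slackness (lambda_i * g_i(x) = 0 for all i): OK

Verdict: the first failing condition is primal_feasibility -> primal.

primal


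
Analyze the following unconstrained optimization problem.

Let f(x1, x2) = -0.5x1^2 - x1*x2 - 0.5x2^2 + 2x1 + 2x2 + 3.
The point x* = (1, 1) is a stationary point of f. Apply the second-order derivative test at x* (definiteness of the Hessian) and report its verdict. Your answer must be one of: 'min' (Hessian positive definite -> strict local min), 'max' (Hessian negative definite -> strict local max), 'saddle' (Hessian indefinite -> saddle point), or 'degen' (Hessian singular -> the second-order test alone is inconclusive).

Compute the Hessian H = grad^2 f:
  H = [[-1, -1], [-1, -1]]
Verify stationarity: grad f(x*) = H x* + g = (0, 0).
Eigenvalues of H: -2, 0.
H has a zero eigenvalue (singular; negative semidefinite but not definite), so H is neither positive definite, negative definite, nor indefinite. The second-order test alone is inconclusive -> degen.
(Indeed, f is constant along the null direction of H through x*, so x* is not a strict local extremum.)

degen


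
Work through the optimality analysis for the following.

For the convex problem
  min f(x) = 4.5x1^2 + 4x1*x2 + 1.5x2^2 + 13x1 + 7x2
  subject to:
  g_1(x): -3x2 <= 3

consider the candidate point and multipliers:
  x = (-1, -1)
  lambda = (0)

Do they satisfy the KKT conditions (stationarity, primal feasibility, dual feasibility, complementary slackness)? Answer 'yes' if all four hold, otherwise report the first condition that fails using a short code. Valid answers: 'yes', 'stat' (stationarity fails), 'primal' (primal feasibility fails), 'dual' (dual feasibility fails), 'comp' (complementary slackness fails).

Gradient of f: grad f(x) = Q x + c = (0, 0)
Constraint values g_i(x) = a_i^T x - b_i:
  g_1((-1, -1)) = 0
Stationarity residual: grad f(x) + sum_i lambda_i a_i = (0, 0)
  -> stationarity OK
Primal feasibility (all g_i <= 0): OK
Dual feasibility (all lambda_i >= 0): OK
Complementary slackness (lambda_i * g_i(x) = 0 for all i): OK

Verdict: yes, KKT holds.

yes


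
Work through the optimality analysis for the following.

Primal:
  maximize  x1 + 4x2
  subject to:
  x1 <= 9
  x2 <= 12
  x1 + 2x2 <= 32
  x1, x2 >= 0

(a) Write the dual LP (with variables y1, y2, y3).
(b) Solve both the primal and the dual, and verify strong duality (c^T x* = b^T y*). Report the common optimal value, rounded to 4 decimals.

The standard primal-dual pair for 'max c^T x s.t. A x <= b, x >= 0' is:
  Dual:  min b^T y  s.t.  A^T y >= c,  y >= 0.

So the dual LP is:
  minimize  9y1 + 12y2 + 32y3
  subject to:
    y1 + y3 >= 1
    y2 + 2y3 >= 4
    y1, y2, y3 >= 0

Solving the primal: x* = (8, 12).
  primal value c^T x* = 56.
Solving the dual: y* = (0, 2, 1).
  dual value b^T y* = 56.
Strong duality: c^T x* = b^T y*. Confirmed.

56


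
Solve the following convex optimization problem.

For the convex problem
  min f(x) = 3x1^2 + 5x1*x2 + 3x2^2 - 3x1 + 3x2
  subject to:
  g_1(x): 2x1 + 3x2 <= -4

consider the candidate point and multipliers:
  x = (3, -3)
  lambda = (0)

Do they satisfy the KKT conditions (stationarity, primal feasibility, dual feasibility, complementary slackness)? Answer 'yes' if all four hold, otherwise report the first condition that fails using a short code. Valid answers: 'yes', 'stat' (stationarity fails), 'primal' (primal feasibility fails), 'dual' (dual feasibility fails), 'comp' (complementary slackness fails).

Gradient of f: grad f(x) = Q x + c = (0, 0)
Constraint values g_i(x) = a_i^T x - b_i:
  g_1((3, -3)) = 1
Stationarity residual: grad f(x) + sum_i lambda_i a_i = (0, 0)
  -> stationarity OK
Primal feasibility (all g_i <= 0): FAILS
Dual feasibility (all lambda_i >= 0): OK
Complementary slackness (lambda_i * g_i(x) = 0 for all i): OK

Verdict: the first failing condition is primal_feasibility -> primal.

primal


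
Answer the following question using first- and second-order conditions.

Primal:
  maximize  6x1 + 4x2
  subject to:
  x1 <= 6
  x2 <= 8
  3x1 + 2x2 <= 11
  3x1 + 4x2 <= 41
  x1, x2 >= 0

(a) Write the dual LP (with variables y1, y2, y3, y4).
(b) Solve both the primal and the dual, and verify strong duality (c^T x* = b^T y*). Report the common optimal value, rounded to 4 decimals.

The standard primal-dual pair for 'max c^T x s.t. A x <= b, x >= 0' is:
  Dual:  min b^T y  s.t.  A^T y >= c,  y >= 0.

So the dual LP is:
  minimize  6y1 + 8y2 + 11y3 + 41y4
  subject to:
    y1 + 3y3 + 3y4 >= 6
    y2 + 2y3 + 4y4 >= 4
    y1, y2, y3, y4 >= 0

Solving the primal: x* = (3.6667, 0).
  primal value c^T x* = 22.
Solving the dual: y* = (0, 0, 2, 0).
  dual value b^T y* = 22.
Strong duality: c^T x* = b^T y*. Confirmed.

22


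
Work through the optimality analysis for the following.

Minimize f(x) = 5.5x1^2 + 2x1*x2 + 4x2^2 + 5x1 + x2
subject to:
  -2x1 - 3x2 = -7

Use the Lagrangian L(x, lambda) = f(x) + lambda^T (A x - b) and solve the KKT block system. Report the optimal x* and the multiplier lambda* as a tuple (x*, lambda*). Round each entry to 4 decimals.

Form the Lagrangian:
  L(x, lambda) = (1/2) x^T Q x + c^T x + lambda^T (A x - b)
Stationarity (grad_x L = 0): Q x + c + A^T lambda = 0.
Primal feasibility: A x = b.

This gives the KKT block system:
  [ Q   A^T ] [ x     ]   [-c ]
  [ A    0  ] [ lambda ] = [ b ]

Solving the linear system:
  x*      = (0.2897, 2.1402)
  lambda* = (6.2336)
  f(x*)   = 23.6121

x* = (0.2897, 2.1402), lambda* = (6.2336)


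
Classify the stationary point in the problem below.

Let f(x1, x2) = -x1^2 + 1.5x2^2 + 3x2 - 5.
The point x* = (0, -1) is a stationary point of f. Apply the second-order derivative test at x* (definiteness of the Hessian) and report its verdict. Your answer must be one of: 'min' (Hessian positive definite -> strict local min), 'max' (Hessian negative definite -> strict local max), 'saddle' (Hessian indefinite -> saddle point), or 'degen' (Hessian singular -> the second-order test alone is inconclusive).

Compute the Hessian H = grad^2 f:
  H = [[-2, 0], [0, 3]]
Verify stationarity: grad f(x*) = H x* + g = (0, 0).
Eigenvalues of H: -2, 3.
Eigenvalues have mixed signs, so H is indefinite -> x* is a saddle point.

saddle


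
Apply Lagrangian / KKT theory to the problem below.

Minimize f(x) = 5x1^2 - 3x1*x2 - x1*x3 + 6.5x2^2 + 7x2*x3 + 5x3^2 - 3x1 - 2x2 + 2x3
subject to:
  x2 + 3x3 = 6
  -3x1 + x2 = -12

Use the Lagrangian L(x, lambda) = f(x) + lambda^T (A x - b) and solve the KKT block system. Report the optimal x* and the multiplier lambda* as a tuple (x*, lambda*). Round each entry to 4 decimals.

Form the Lagrangian:
  L(x, lambda) = (1/2) x^T Q x + c^T x + lambda^T (A x - b)
Stationarity (grad_x L = 0): Q x + c + A^T lambda = 0.
Primal feasibility: A x = b.

This gives the KKT block system:
  [ Q   A^T ] [ x     ]   [-c ]
  [ A    0  ] [ lambda ] = [ b ]

Solving the linear system:
  x*      = (3.7848, -0.6456, 2.2152)
  lambda* = (-5.2827, 11.5232)
  f(x*)   = 82.1709

x* = (3.7848, -0.6456, 2.2152), lambda* = (-5.2827, 11.5232)


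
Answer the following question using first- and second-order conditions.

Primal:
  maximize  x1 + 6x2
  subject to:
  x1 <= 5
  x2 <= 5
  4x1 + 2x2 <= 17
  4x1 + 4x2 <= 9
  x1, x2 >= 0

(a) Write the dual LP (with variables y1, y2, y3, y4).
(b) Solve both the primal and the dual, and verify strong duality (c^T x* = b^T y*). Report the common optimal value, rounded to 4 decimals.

The standard primal-dual pair for 'max c^T x s.t. A x <= b, x >= 0' is:
  Dual:  min b^T y  s.t.  A^T y >= c,  y >= 0.

So the dual LP is:
  minimize  5y1 + 5y2 + 17y3 + 9y4
  subject to:
    y1 + 4y3 + 4y4 >= 1
    y2 + 2y3 + 4y4 >= 6
    y1, y2, y3, y4 >= 0

Solving the primal: x* = (0, 2.25).
  primal value c^T x* = 13.5.
Solving the dual: y* = (0, 0, 0, 1.5).
  dual value b^T y* = 13.5.
Strong duality: c^T x* = b^T y*. Confirmed.

13.5


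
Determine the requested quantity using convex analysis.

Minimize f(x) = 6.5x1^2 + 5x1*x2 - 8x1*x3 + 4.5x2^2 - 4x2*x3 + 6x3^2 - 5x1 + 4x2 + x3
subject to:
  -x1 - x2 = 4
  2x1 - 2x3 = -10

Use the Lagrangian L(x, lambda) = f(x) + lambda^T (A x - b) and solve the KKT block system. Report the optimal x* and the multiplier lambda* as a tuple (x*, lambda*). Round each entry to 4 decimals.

Form the Lagrangian:
  L(x, lambda) = (1/2) x^T Q x + c^T x + lambda^T (A x - b)
Stationarity (grad_x L = 0): Q x + c + A^T lambda = 0.
Primal feasibility: A x = b.

This gives the KKT block system:
  [ Q   A^T ] [ x     ]   [-c ]
  [ A    0  ] [ lambda ] = [ b ]

Solving the linear system:
  x*      = (-4, 0, 1)
  lambda* = (-20, 22.5)
  f(x*)   = 163

x* = (-4, 0, 1), lambda* = (-20, 22.5)


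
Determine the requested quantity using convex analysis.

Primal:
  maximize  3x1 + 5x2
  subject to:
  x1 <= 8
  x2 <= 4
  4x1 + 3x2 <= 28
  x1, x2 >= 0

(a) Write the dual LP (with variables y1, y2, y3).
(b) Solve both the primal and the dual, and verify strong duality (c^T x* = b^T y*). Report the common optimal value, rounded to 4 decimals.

The standard primal-dual pair for 'max c^T x s.t. A x <= b, x >= 0' is:
  Dual:  min b^T y  s.t.  A^T y >= c,  y >= 0.

So the dual LP is:
  minimize  8y1 + 4y2 + 28y3
  subject to:
    y1 + 4y3 >= 3
    y2 + 3y3 >= 5
    y1, y2, y3 >= 0

Solving the primal: x* = (4, 4).
  primal value c^T x* = 32.
Solving the dual: y* = (0, 2.75, 0.75).
  dual value b^T y* = 32.
Strong duality: c^T x* = b^T y*. Confirmed.

32


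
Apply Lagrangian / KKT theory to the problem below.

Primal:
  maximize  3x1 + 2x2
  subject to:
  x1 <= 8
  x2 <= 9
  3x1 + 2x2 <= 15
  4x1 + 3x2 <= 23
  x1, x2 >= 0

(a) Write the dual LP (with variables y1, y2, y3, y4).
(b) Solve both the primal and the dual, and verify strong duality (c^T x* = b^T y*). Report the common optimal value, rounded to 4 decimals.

The standard primal-dual pair for 'max c^T x s.t. A x <= b, x >= 0' is:
  Dual:  min b^T y  s.t.  A^T y >= c,  y >= 0.

So the dual LP is:
  minimize  8y1 + 9y2 + 15y3 + 23y4
  subject to:
    y1 + 3y3 + 4y4 >= 3
    y2 + 2y3 + 3y4 >= 2
    y1, y2, y3, y4 >= 0

Solving the primal: x* = (5, 0).
  primal value c^T x* = 15.
Solving the dual: y* = (0, 0, 1, 0).
  dual value b^T y* = 15.
Strong duality: c^T x* = b^T y*. Confirmed.

15


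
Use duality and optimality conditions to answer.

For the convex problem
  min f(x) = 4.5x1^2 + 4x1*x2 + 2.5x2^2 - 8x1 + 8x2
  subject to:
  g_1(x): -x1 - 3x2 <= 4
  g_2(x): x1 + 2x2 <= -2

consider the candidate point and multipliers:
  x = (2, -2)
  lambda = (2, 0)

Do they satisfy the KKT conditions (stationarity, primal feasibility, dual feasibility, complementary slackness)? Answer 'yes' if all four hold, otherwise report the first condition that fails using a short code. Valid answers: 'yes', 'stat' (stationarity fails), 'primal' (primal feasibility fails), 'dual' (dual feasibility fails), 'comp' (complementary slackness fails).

Gradient of f: grad f(x) = Q x + c = (2, 6)
Constraint values g_i(x) = a_i^T x - b_i:
  g_1((2, -2)) = 0
  g_2((2, -2)) = 0
Stationarity residual: grad f(x) + sum_i lambda_i a_i = (0, 0)
  -> stationarity OK
Primal feasibility (all g_i <= 0): OK
Dual feasibility (all lambda_i >= 0): OK
Complementary slackness (lambda_i * g_i(x) = 0 for all i): OK

Verdict: yes, KKT holds.

yes


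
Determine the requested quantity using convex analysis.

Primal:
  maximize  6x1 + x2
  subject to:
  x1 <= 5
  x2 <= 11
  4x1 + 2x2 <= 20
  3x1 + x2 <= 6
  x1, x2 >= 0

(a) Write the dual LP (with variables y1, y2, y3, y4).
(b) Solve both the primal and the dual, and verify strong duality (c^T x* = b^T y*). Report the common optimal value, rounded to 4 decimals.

The standard primal-dual pair for 'max c^T x s.t. A x <= b, x >= 0' is:
  Dual:  min b^T y  s.t.  A^T y >= c,  y >= 0.

So the dual LP is:
  minimize  5y1 + 11y2 + 20y3 + 6y4
  subject to:
    y1 + 4y3 + 3y4 >= 6
    y2 + 2y3 + y4 >= 1
    y1, y2, y3, y4 >= 0

Solving the primal: x* = (2, 0).
  primal value c^T x* = 12.
Solving the dual: y* = (0, 0, 0, 2).
  dual value b^T y* = 12.
Strong duality: c^T x* = b^T y*. Confirmed.

12


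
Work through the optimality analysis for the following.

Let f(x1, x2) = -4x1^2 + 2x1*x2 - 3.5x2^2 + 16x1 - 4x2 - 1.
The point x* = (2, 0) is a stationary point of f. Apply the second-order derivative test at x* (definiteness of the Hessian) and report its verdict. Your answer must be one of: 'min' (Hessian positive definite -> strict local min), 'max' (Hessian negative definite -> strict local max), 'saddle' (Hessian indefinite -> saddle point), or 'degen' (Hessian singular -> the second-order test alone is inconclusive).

Compute the Hessian H = grad^2 f:
  H = [[-8, 2], [2, -7]]
Verify stationarity: grad f(x*) = H x* + g = (0, 0).
Eigenvalues of H: -9.5616, -5.4384.
Both eigenvalues < 0, so H is negative definite -> x* is a strict local max.

max


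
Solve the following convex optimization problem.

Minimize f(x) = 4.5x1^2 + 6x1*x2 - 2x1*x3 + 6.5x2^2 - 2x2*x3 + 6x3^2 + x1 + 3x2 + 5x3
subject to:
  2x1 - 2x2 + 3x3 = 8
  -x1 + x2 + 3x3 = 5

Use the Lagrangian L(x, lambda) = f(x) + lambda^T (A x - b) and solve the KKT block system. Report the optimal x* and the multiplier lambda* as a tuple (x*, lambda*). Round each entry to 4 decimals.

Form the Lagrangian:
  L(x, lambda) = (1/2) x^T Q x + c^T x + lambda^T (A x - b)
Stationarity (grad_x L = 0): Q x + c + A^T lambda = 0.
Primal feasibility: A x = b.

This gives the KKT block system:
  [ Q   A^T ] [ x     ]   [-c ]
  [ A    0  ] [ lambda ] = [ b ]

Solving the linear system:
  x*      = (0.6765, -0.3235, 2)
  lambda* = (-3.5261, -5.9052)
  f(x*)   = 33.7206

x* = (0.6765, -0.3235, 2), lambda* = (-3.5261, -5.9052)


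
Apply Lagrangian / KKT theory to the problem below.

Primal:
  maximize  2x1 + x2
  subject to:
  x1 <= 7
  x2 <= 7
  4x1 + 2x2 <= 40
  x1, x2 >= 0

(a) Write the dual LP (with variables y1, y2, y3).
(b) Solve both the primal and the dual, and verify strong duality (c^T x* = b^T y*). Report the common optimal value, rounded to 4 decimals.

The standard primal-dual pair for 'max c^T x s.t. A x <= b, x >= 0' is:
  Dual:  min b^T y  s.t.  A^T y >= c,  y >= 0.

So the dual LP is:
  minimize  7y1 + 7y2 + 40y3
  subject to:
    y1 + 4y3 >= 2
    y2 + 2y3 >= 1
    y1, y2, y3 >= 0

Solving the primal: x* = (6.5, 7).
  primal value c^T x* = 20.
Solving the dual: y* = (0, 0, 0.5).
  dual value b^T y* = 20.
Strong duality: c^T x* = b^T y*. Confirmed.

20


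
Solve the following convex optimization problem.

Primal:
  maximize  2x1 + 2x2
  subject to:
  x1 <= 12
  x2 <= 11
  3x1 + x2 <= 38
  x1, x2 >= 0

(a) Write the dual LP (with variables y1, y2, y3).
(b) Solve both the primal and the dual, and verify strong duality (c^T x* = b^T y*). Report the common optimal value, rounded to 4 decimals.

The standard primal-dual pair for 'max c^T x s.t. A x <= b, x >= 0' is:
  Dual:  min b^T y  s.t.  A^T y >= c,  y >= 0.

So the dual LP is:
  minimize  12y1 + 11y2 + 38y3
  subject to:
    y1 + 3y3 >= 2
    y2 + y3 >= 2
    y1, y2, y3 >= 0

Solving the primal: x* = (9, 11).
  primal value c^T x* = 40.
Solving the dual: y* = (0, 1.3333, 0.6667).
  dual value b^T y* = 40.
Strong duality: c^T x* = b^T y*. Confirmed.

40


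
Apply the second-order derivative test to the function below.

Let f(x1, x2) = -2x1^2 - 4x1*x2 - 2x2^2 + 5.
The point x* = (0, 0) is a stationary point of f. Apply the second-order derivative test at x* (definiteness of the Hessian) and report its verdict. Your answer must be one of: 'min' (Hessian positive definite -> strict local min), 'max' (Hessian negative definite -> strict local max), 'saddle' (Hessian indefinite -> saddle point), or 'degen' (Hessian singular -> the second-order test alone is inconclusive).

Compute the Hessian H = grad^2 f:
  H = [[-4, -4], [-4, -4]]
Verify stationarity: grad f(x*) = H x* + g = (0, 0).
Eigenvalues of H: -8, 0.
H has a zero eigenvalue (singular; negative semidefinite but not definite), so H is neither positive definite, negative definite, nor indefinite. The second-order test alone is inconclusive -> degen.
(Indeed, f is constant along the null direction of H through x*, so x* is not a strict local extremum.)

degen


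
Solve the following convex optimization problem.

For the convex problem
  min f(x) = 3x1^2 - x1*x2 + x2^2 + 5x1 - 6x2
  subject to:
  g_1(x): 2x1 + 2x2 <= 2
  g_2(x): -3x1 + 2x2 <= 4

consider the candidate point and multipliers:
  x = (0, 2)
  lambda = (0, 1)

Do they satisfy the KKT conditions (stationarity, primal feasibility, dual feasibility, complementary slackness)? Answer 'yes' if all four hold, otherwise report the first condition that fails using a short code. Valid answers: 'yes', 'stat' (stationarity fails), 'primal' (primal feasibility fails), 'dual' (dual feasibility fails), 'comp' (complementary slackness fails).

Gradient of f: grad f(x) = Q x + c = (3, -2)
Constraint values g_i(x) = a_i^T x - b_i:
  g_1((0, 2)) = 2
  g_2((0, 2)) = 0
Stationarity residual: grad f(x) + sum_i lambda_i a_i = (0, 0)
  -> stationarity OK
Primal feasibility (all g_i <= 0): FAILS
Dual feasibility (all lambda_i >= 0): OK
Complementary slackness (lambda_i * g_i(x) = 0 for all i): OK

Verdict: the first failing condition is primal_feasibility -> primal.

primal


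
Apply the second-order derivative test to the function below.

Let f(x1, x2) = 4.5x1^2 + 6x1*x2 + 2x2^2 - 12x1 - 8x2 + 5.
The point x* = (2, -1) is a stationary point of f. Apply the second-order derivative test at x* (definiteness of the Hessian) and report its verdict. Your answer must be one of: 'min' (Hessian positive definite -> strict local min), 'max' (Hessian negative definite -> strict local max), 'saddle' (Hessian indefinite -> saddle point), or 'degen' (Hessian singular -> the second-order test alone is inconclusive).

Compute the Hessian H = grad^2 f:
  H = [[9, 6], [6, 4]]
Verify stationarity: grad f(x*) = H x* + g = (0, 0).
Eigenvalues of H: 0, 13.
H has a zero eigenvalue (singular; positive semidefinite but not definite), so H is neither positive definite, negative definite, nor indefinite. The second-order test alone is inconclusive -> degen.
(Indeed, f is constant along the null direction of H through x*, so x* is not a strict local extremum.)

degen


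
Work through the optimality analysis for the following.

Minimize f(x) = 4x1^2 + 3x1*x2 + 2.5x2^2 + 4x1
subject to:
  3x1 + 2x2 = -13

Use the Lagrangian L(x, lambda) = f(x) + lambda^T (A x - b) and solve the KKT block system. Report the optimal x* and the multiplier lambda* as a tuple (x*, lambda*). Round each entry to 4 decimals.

Form the Lagrangian:
  L(x, lambda) = (1/2) x^T Q x + c^T x + lambda^T (A x - b)
Stationarity (grad_x L = 0): Q x + c + A^T lambda = 0.
Primal feasibility: A x = b.

This gives the KKT block system:
  [ Q   A^T ] [ x     ]   [-c ]
  [ A    0  ] [ lambda ] = [ b ]

Solving the linear system:
  x*      = (-3.2439, -1.6341)
  lambda* = (8.9512)
  f(x*)   = 51.6951

x* = (-3.2439, -1.6341), lambda* = (8.9512)


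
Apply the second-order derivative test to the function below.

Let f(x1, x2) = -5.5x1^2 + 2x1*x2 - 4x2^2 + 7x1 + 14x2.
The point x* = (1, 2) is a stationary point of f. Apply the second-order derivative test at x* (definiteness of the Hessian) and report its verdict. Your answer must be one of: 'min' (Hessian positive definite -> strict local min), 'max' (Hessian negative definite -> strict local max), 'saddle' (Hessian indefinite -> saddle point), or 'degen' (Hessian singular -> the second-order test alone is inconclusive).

Compute the Hessian H = grad^2 f:
  H = [[-11, 2], [2, -8]]
Verify stationarity: grad f(x*) = H x* + g = (0, 0).
Eigenvalues of H: -12, -7.
Both eigenvalues < 0, so H is negative definite -> x* is a strict local max.

max


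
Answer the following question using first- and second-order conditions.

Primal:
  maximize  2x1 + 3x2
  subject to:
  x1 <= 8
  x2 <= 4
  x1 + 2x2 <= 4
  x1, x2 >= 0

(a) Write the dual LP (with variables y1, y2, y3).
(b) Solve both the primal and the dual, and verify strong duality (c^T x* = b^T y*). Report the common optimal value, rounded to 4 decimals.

The standard primal-dual pair for 'max c^T x s.t. A x <= b, x >= 0' is:
  Dual:  min b^T y  s.t.  A^T y >= c,  y >= 0.

So the dual LP is:
  minimize  8y1 + 4y2 + 4y3
  subject to:
    y1 + y3 >= 2
    y2 + 2y3 >= 3
    y1, y2, y3 >= 0

Solving the primal: x* = (4, 0).
  primal value c^T x* = 8.
Solving the dual: y* = (0, 0, 2).
  dual value b^T y* = 8.
Strong duality: c^T x* = b^T y*. Confirmed.

8


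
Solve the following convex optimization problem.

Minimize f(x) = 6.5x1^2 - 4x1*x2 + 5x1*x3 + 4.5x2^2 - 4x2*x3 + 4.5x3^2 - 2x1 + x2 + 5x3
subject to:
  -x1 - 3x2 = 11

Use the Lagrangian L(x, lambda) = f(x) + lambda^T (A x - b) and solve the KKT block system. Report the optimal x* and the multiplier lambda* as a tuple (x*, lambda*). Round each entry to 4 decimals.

Form the Lagrangian:
  L(x, lambda) = (1/2) x^T Q x + c^T x + lambda^T (A x - b)
Stationarity (grad_x L = 0): Q x + c + A^T lambda = 0.
Primal feasibility: A x = b.

This gives the KKT block system:
  [ Q   A^T ] [ x     ]   [-c ]
  [ A    0  ] [ lambda ] = [ b ]

Solving the linear system:
  x*      = (-0.7776, -3.4075, -1.638)
  lambda* = (-6.6684)
  f(x*)   = 31.6547

x* = (-0.7776, -3.4075, -1.638), lambda* = (-6.6684)


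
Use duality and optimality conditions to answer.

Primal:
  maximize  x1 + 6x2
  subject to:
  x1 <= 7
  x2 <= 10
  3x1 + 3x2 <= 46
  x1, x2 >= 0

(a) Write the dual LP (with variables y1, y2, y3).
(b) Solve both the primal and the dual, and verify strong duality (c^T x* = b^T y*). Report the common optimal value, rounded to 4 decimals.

The standard primal-dual pair for 'max c^T x s.t. A x <= b, x >= 0' is:
  Dual:  min b^T y  s.t.  A^T y >= c,  y >= 0.

So the dual LP is:
  minimize  7y1 + 10y2 + 46y3
  subject to:
    y1 + 3y3 >= 1
    y2 + 3y3 >= 6
    y1, y2, y3 >= 0

Solving the primal: x* = (5.3333, 10).
  primal value c^T x* = 65.3333.
Solving the dual: y* = (0, 5, 0.3333).
  dual value b^T y* = 65.3333.
Strong duality: c^T x* = b^T y*. Confirmed.

65.3333


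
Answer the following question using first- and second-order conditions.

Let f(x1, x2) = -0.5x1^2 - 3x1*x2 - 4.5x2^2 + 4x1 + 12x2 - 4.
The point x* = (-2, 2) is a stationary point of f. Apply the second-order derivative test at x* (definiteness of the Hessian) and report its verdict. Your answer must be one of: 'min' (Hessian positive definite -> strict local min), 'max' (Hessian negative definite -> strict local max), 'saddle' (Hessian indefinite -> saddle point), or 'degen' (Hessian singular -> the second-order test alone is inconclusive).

Compute the Hessian H = grad^2 f:
  H = [[-1, -3], [-3, -9]]
Verify stationarity: grad f(x*) = H x* + g = (0, 0).
Eigenvalues of H: -10, 0.
H has a zero eigenvalue (singular; negative semidefinite but not definite), so H is neither positive definite, negative definite, nor indefinite. The second-order test alone is inconclusive -> degen.
(Indeed, f is constant along the null direction of H through x*, so x* is not a strict local extremum.)

degen


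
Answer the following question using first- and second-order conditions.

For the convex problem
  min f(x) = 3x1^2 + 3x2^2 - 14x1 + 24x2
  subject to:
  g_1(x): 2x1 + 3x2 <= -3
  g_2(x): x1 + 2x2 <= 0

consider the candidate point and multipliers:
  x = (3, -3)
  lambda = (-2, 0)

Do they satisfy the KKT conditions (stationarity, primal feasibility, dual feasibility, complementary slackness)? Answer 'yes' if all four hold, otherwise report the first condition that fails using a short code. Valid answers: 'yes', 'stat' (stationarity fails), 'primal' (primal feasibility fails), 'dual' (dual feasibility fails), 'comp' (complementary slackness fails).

Gradient of f: grad f(x) = Q x + c = (4, 6)
Constraint values g_i(x) = a_i^T x - b_i:
  g_1((3, -3)) = 0
  g_2((3, -3)) = -3
Stationarity residual: grad f(x) + sum_i lambda_i a_i = (0, 0)
  -> stationarity OK
Primal feasibility (all g_i <= 0): OK
Dual feasibility (all lambda_i >= 0): FAILS
Complementary slackness (lambda_i * g_i(x) = 0 for all i): OK

Verdict: the first failing condition is dual_feasibility -> dual.

dual


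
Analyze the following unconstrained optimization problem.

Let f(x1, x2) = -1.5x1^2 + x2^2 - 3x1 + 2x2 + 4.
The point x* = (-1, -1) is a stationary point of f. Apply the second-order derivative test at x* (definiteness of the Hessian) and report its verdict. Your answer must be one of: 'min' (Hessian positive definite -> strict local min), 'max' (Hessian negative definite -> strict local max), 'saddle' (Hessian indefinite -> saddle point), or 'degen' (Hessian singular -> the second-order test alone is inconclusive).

Compute the Hessian H = grad^2 f:
  H = [[-3, 0], [0, 2]]
Verify stationarity: grad f(x*) = H x* + g = (0, 0).
Eigenvalues of H: -3, 2.
Eigenvalues have mixed signs, so H is indefinite -> x* is a saddle point.

saddle


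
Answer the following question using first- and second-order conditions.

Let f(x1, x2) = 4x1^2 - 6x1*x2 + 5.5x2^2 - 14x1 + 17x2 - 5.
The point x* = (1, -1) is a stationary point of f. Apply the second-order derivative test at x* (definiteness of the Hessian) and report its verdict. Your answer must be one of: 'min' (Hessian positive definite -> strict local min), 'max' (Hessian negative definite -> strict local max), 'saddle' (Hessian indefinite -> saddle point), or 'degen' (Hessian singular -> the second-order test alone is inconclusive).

Compute the Hessian H = grad^2 f:
  H = [[8, -6], [-6, 11]]
Verify stationarity: grad f(x*) = H x* + g = (0, 0).
Eigenvalues of H: 3.3153, 15.6847.
Both eigenvalues > 0, so H is positive definite -> x* is a strict local min.

min


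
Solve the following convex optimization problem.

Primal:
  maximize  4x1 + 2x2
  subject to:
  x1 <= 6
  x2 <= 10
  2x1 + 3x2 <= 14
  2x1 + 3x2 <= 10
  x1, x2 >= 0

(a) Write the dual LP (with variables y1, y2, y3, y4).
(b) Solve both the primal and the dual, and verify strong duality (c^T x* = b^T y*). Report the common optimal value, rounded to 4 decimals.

The standard primal-dual pair for 'max c^T x s.t. A x <= b, x >= 0' is:
  Dual:  min b^T y  s.t.  A^T y >= c,  y >= 0.

So the dual LP is:
  minimize  6y1 + 10y2 + 14y3 + 10y4
  subject to:
    y1 + 2y3 + 2y4 >= 4
    y2 + 3y3 + 3y4 >= 2
    y1, y2, y3, y4 >= 0

Solving the primal: x* = (5, 0).
  primal value c^T x* = 20.
Solving the dual: y* = (0, 0, 0, 2).
  dual value b^T y* = 20.
Strong duality: c^T x* = b^T y*. Confirmed.

20


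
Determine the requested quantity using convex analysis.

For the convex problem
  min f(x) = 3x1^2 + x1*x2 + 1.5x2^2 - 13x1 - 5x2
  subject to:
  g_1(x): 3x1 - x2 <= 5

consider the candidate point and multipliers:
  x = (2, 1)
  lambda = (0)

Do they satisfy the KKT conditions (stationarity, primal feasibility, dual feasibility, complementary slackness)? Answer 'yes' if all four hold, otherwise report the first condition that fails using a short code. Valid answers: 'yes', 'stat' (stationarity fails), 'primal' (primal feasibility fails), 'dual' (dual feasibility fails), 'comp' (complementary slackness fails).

Gradient of f: grad f(x) = Q x + c = (0, 0)
Constraint values g_i(x) = a_i^T x - b_i:
  g_1((2, 1)) = 0
Stationarity residual: grad f(x) + sum_i lambda_i a_i = (0, 0)
  -> stationarity OK
Primal feasibility (all g_i <= 0): OK
Dual feasibility (all lambda_i >= 0): OK
Complementary slackness (lambda_i * g_i(x) = 0 for all i): OK

Verdict: yes, KKT holds.

yes


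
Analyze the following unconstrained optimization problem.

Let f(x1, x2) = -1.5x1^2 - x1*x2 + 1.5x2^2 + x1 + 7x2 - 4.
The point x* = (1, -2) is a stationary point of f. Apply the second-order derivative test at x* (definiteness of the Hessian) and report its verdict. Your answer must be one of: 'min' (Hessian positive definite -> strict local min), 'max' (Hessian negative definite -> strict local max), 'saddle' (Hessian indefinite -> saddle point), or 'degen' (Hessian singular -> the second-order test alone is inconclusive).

Compute the Hessian H = grad^2 f:
  H = [[-3, -1], [-1, 3]]
Verify stationarity: grad f(x*) = H x* + g = (0, 0).
Eigenvalues of H: -3.1623, 3.1623.
Eigenvalues have mixed signs, so H is indefinite -> x* is a saddle point.

saddle


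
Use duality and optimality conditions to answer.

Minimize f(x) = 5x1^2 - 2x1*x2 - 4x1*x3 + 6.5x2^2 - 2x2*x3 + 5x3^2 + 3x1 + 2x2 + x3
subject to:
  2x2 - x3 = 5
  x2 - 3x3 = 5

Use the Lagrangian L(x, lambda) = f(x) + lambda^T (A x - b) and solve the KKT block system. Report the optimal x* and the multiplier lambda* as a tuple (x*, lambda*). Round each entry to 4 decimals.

Form the Lagrangian:
  L(x, lambda) = (1/2) x^T Q x + c^T x + lambda^T (A x - b)
Stationarity (grad_x L = 0): Q x + c + A^T lambda = 0.
Primal feasibility: A x = b.

This gives the KKT block system:
  [ Q   A^T ] [ x     ]   [-c ]
  [ A    0  ] [ lambda ] = [ b ]

Solving the linear system:
  x*      = (-0.3, 2, -1)
  lambda* = (-16, 1.4)
  f(x*)   = 37.55

x* = (-0.3, 2, -1), lambda* = (-16, 1.4)


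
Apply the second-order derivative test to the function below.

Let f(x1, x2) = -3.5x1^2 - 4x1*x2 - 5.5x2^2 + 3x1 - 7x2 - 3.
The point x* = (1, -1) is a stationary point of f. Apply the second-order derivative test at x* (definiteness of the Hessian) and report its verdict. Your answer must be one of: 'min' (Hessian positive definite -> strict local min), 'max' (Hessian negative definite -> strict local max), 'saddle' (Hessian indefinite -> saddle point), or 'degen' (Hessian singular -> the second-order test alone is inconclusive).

Compute the Hessian H = grad^2 f:
  H = [[-7, -4], [-4, -11]]
Verify stationarity: grad f(x*) = H x* + g = (0, 0).
Eigenvalues of H: -13.4721, -4.5279.
Both eigenvalues < 0, so H is negative definite -> x* is a strict local max.

max


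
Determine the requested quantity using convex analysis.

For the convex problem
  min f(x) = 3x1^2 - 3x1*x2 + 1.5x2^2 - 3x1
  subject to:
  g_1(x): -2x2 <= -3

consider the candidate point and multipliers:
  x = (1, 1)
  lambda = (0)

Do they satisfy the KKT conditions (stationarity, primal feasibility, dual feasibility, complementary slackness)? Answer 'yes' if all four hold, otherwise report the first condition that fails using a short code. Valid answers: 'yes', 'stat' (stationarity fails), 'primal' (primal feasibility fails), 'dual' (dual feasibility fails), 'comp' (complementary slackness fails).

Gradient of f: grad f(x) = Q x + c = (0, 0)
Constraint values g_i(x) = a_i^T x - b_i:
  g_1((1, 1)) = 1
Stationarity residual: grad f(x) + sum_i lambda_i a_i = (0, 0)
  -> stationarity OK
Primal feasibility (all g_i <= 0): FAILS
Dual feasibility (all lambda_i >= 0): OK
Complementary slackness (lambda_i * g_i(x) = 0 for all i): OK

Verdict: the first failing condition is primal_feasibility -> primal.

primal


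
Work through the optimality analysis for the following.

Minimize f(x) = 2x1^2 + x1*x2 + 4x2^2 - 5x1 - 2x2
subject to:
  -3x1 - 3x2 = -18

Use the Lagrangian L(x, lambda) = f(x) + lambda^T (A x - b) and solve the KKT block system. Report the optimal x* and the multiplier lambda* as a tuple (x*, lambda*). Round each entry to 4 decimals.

Form the Lagrangian:
  L(x, lambda) = (1/2) x^T Q x + c^T x + lambda^T (A x - b)
Stationarity (grad_x L = 0): Q x + c + A^T lambda = 0.
Primal feasibility: A x = b.

This gives the KKT block system:
  [ Q   A^T ] [ x     ]   [-c ]
  [ A    0  ] [ lambda ] = [ b ]

Solving the linear system:
  x*      = (4.5, 1.5)
  lambda* = (4.8333)
  f(x*)   = 30.75

x* = (4.5, 1.5), lambda* = (4.8333)


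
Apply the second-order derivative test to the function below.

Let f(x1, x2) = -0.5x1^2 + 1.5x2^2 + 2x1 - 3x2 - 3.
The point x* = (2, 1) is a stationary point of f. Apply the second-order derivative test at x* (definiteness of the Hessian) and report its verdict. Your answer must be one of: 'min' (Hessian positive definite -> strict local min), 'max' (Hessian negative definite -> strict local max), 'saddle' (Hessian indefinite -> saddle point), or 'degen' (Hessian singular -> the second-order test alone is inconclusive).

Compute the Hessian H = grad^2 f:
  H = [[-1, 0], [0, 3]]
Verify stationarity: grad f(x*) = H x* + g = (0, 0).
Eigenvalues of H: -1, 3.
Eigenvalues have mixed signs, so H is indefinite -> x* is a saddle point.

saddle


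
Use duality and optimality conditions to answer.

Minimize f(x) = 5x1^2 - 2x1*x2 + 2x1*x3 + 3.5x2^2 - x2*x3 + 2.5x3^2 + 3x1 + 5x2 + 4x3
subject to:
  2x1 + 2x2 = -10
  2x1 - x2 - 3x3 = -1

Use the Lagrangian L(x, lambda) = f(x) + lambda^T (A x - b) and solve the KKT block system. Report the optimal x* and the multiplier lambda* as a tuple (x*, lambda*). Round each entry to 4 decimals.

Form the Lagrangian:
  L(x, lambda) = (1/2) x^T Q x + c^T x + lambda^T (A x - b)
Stationarity (grad_x L = 0): Q x + c + A^T lambda = 0.
Primal feasibility: A x = b.

This gives the KKT block system:
  [ Q   A^T ] [ x     ]   [-c ]
  [ A    0  ] [ lambda ] = [ b ]

Solving the linear system:
  x*      = (-2.125, -2.875, -0.125)
  lambda* = (5.7083, 0.6667)
  f(x*)   = 18.25

x* = (-2.125, -2.875, -0.125), lambda* = (5.7083, 0.6667)


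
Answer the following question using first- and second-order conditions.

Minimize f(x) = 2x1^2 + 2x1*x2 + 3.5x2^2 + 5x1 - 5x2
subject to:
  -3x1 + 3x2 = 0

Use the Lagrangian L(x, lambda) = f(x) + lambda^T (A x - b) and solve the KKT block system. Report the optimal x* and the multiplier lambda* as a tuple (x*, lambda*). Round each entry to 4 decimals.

Form the Lagrangian:
  L(x, lambda) = (1/2) x^T Q x + c^T x + lambda^T (A x - b)
Stationarity (grad_x L = 0): Q x + c + A^T lambda = 0.
Primal feasibility: A x = b.

This gives the KKT block system:
  [ Q   A^T ] [ x     ]   [-c ]
  [ A    0  ] [ lambda ] = [ b ]

Solving the linear system:
  x*      = (0, 0)
  lambda* = (1.6667)
  f(x*)   = 0

x* = (0, 0), lambda* = (1.6667)


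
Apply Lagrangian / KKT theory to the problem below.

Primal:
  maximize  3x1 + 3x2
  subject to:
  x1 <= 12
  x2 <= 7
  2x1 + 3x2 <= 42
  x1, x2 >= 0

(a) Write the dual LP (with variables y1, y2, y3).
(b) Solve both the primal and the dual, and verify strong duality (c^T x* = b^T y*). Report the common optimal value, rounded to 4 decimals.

The standard primal-dual pair for 'max c^T x s.t. A x <= b, x >= 0' is:
  Dual:  min b^T y  s.t.  A^T y >= c,  y >= 0.

So the dual LP is:
  minimize  12y1 + 7y2 + 42y3
  subject to:
    y1 + 2y3 >= 3
    y2 + 3y3 >= 3
    y1, y2, y3 >= 0

Solving the primal: x* = (12, 6).
  primal value c^T x* = 54.
Solving the dual: y* = (1, 0, 1).
  dual value b^T y* = 54.
Strong duality: c^T x* = b^T y*. Confirmed.

54


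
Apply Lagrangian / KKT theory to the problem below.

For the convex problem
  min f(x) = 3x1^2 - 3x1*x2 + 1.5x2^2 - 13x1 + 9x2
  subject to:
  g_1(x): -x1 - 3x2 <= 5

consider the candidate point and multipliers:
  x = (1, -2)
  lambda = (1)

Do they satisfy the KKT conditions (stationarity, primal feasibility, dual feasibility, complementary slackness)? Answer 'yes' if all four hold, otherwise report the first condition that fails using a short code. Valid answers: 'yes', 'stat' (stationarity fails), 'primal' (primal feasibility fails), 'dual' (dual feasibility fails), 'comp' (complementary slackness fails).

Gradient of f: grad f(x) = Q x + c = (-1, 0)
Constraint values g_i(x) = a_i^T x - b_i:
  g_1((1, -2)) = 0
Stationarity residual: grad f(x) + sum_i lambda_i a_i = (-2, -3)
  -> stationarity FAILS
Primal feasibility (all g_i <= 0): OK
Dual feasibility (all lambda_i >= 0): OK
Complementary slackness (lambda_i * g_i(x) = 0 for all i): OK

Verdict: the first failing condition is stationarity -> stat.

stat


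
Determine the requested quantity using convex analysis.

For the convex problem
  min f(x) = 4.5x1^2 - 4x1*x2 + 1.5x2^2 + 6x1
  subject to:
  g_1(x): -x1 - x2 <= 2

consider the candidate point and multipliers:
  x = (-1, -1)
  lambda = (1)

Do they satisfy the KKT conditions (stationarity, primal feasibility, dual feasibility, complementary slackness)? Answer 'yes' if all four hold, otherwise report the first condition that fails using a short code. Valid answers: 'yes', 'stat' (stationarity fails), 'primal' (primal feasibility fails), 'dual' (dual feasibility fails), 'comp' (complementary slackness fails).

Gradient of f: grad f(x) = Q x + c = (1, 1)
Constraint values g_i(x) = a_i^T x - b_i:
  g_1((-1, -1)) = 0
Stationarity residual: grad f(x) + sum_i lambda_i a_i = (0, 0)
  -> stationarity OK
Primal feasibility (all g_i <= 0): OK
Dual feasibility (all lambda_i >= 0): OK
Complementary slackness (lambda_i * g_i(x) = 0 for all i): OK

Verdict: yes, KKT holds.

yes


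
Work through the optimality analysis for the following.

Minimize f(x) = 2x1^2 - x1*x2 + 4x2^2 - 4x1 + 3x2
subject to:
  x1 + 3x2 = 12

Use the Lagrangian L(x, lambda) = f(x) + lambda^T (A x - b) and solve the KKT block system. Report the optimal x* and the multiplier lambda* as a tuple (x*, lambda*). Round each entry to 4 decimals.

Form the Lagrangian:
  L(x, lambda) = (1/2) x^T Q x + c^T x + lambda^T (A x - b)
Stationarity (grad_x L = 0): Q x + c + A^T lambda = 0.
Primal feasibility: A x = b.

This gives the KKT block system:
  [ Q   A^T ] [ x     ]   [-c ]
  [ A    0  ] [ lambda ] = [ b ]

Solving the linear system:
  x*      = (3.54, 2.82)
  lambda* = (-7.34)
  f(x*)   = 41.19

x* = (3.54, 2.82), lambda* = (-7.34)


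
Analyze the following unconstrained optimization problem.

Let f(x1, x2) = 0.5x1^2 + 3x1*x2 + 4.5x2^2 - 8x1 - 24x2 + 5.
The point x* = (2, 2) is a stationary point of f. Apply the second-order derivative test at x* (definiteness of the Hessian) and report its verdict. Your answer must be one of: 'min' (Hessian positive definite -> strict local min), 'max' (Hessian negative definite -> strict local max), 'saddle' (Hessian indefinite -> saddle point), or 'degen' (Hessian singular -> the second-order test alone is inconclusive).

Compute the Hessian H = grad^2 f:
  H = [[1, 3], [3, 9]]
Verify stationarity: grad f(x*) = H x* + g = (0, 0).
Eigenvalues of H: 0, 10.
H has a zero eigenvalue (singular; positive semidefinite but not definite), so H is neither positive definite, negative definite, nor indefinite. The second-order test alone is inconclusive -> degen.
(Indeed, f is constant along the null direction of H through x*, so x* is not a strict local extremum.)

degen


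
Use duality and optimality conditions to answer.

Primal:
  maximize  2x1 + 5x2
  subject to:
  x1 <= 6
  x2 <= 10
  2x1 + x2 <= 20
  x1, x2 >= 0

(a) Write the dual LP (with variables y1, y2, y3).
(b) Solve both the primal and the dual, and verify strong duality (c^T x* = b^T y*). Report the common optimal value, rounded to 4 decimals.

The standard primal-dual pair for 'max c^T x s.t. A x <= b, x >= 0' is:
  Dual:  min b^T y  s.t.  A^T y >= c,  y >= 0.

So the dual LP is:
  minimize  6y1 + 10y2 + 20y3
  subject to:
    y1 + 2y3 >= 2
    y2 + y3 >= 5
    y1, y2, y3 >= 0

Solving the primal: x* = (5, 10).
  primal value c^T x* = 60.
Solving the dual: y* = (0, 4, 1).
  dual value b^T y* = 60.
Strong duality: c^T x* = b^T y*. Confirmed.

60


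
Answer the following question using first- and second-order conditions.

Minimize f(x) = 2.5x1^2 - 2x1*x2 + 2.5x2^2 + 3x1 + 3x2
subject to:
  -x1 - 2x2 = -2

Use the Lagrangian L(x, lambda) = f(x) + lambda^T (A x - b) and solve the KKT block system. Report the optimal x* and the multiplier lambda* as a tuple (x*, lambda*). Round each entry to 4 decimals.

Form the Lagrangian:
  L(x, lambda) = (1/2) x^T Q x + c^T x + lambda^T (A x - b)
Stationarity (grad_x L = 0): Q x + c + A^T lambda = 0.
Primal feasibility: A x = b.

This gives the KKT block system:
  [ Q   A^T ] [ x     ]   [-c ]
  [ A    0  ] [ lambda ] = [ b ]

Solving the linear system:
  x*      = (0.3636, 0.8182)
  lambda* = (3.1818)
  f(x*)   = 4.9545

x* = (0.3636, 0.8182), lambda* = (3.1818)
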